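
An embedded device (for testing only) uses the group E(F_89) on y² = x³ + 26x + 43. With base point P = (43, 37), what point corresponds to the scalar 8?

Double-and-add on 8 = (1000)₂. Start with P = (43, 37) for the leading 1-bit.
double: tangent at (43, 37): λ = (3·43² + 26)/(2·37) ≡ 55/74. 74⁻¹ ≡ 83 (mod 89) since 74·83 = 6142 ≡ 1, so λ ≡ 55·83 ≡ 26.
  x = λ² - 43 - 43 = 676 - 86 ≡ 56; y = λ·(43 - 56) - 37 ≡ 70. → (56, 70)
double: tangent at (56, 70): λ = (3·56² + 26)/(2·70) ≡ 0/51. 51⁻¹ ≡ 7 (mod 89), so λ ≡ 0·7 ≡ 0.
  x = λ² - 56 - 56 = 0 - 112 ≡ 66; y = λ·(56 - 66) - 70 ≡ 19. → (66, 19)
double: tangent at (66, 19): λ = (3·66² + 26)/(2·19) ≡ 11/38. 38⁻¹ ≡ 82 (mod 89) since 38·82 = 3116 ≡ 1, so λ ≡ 11·82 ≡ 12.
  x = λ² - 66 - 66 = 144 - 132 ≡ 12; y = λ·(66 - 12) - 19 ≡ 6. → (12, 6)

(12, 6)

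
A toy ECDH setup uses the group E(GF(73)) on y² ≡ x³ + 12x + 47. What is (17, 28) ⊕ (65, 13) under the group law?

(17, 28) + (65, 13). λ = (13 - 28)/(65 - 17) ≡ 58/48 mod 73. 48⁻¹ ≡ 35 (mod 73) since 48·35 = 1680 ≡ 1, so λ ≡ 59.
  x = λ² - 17 - 65 = 3481 - 82 ≡ 41; y = λ·(17 - 41) - 28 ≡ 16. → (41, 16)

(41, 16)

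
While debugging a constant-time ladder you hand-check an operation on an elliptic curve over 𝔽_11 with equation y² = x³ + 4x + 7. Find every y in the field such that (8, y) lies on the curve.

x³ + 4x + 7 = 551 ≡ 1 (mod 11).
Square roots of 1 mod 11: 1 and 10 (since 1² = 1 ≡ 1).

1, 10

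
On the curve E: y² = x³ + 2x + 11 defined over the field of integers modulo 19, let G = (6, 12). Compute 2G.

tangent at (6, 12): λ = (3·6² + 2)/(2·12) ≡ 15/5. 5⁻¹ ≡ 4 (mod 19) since 5·4 = 20 ≡ 1, so λ ≡ 15·4 ≡ 3.
  x = λ² - 6 - 6 = 9 - 12 ≡ 16; y = λ·(6 - 16) - 12 ≡ 15. → (16, 15)

(16, 15)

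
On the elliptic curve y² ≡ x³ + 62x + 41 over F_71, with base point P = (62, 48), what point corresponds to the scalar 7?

(36, 62)

Double-and-add on 7 = (111)₂. Start with P = (62, 48) for the leading 1-bit.
double: tangent at (62, 48): λ = (3·62² + 62)/(2·48) ≡ 21/25. 25⁻¹ ≡ 54 (mod 71), so λ ≡ 21·54 ≡ 69.
  x = λ² - 62 - 62 = 4761 - 124 ≡ 22; y = λ·(62 - 22) - 48 ≡ 14. → (22, 14)
add P: (22, 14) + (62, 48). λ = (48 - 14)/(62 - 22) ≡ 34/40 mod 71. 40⁻¹ ≡ 16 (mod 71), so λ ≡ 47.
  x = λ² - 22 - 62 = 2209 - 84 ≡ 66; y = λ·(22 - 66) - 14 ≡ 48. → (66, 48)
double: tangent at (66, 48): λ = (3·66² + 62)/(2·48) ≡ 66/25. 25⁻¹ ≡ 54 (mod 71) since 25·54 = 1350 ≡ 1, so λ ≡ 66·54 ≡ 14.
  x = λ² - 66 - 66 = 196 - 132 ≡ 64; y = λ·(66 - 64) - 48 ≡ 51. → (64, 51)
add P: (64, 51) + (62, 48). λ = (48 - 51)/(62 - 64) ≡ 68/69 mod 71. 69⁻¹ ≡ 35 (mod 71) since 69·35 = 2415 ≡ 1, so λ ≡ 37.
  x = λ² - 64 - 62 = 1369 - 126 ≡ 36; y = λ·(64 - 36) - 51 ≡ 62. → (36, 62)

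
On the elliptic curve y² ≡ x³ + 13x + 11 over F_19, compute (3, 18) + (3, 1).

O

The two points share x = 3 and their y-coordinates satisfy 18 + 1 ≡ 0 (mod 19), so they are inverses. Their sum is ∞.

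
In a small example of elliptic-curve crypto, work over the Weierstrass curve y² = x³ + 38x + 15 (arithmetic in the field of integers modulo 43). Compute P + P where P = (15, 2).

(1, 21)

tangent at (15, 2): λ = (3·15² + 38)/(2·2) ≡ 25/4. 4⁻¹ ≡ 11 (mod 43), so λ ≡ 25·11 ≡ 17.
  x = λ² - 15 - 15 = 289 - 30 ≡ 1; y = λ·(15 - 1) - 2 ≡ 21. → (1, 21)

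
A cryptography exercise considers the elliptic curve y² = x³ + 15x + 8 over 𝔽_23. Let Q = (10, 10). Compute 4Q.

(14, 15)

Repeated addition: build up to 4Q.
2Q: tangent at (10, 10): λ = (3·10² + 15)/(2·10) ≡ 16/20. 20⁻¹ ≡ 15 (mod 23), so λ ≡ 16·15 ≡ 10.
  x = λ² - 10 - 10 = 100 - 20 ≡ 11; y = λ·(10 - 11) - 10 ≡ 3. → (11, 3)
3Q: (11, 3) + (10, 10). λ = (10 - 3)/(10 - 11) ≡ 7/22 mod 23. 22⁻¹ ≡ 22 (mod 23), so λ ≡ 16.
  x = λ² - 11 - 10 = 256 - 21 ≡ 5; y = λ·(11 - 5) - 3 ≡ 1. → (5, 1)
4Q: (5, 1) + (10, 10). λ = (10 - 1)/(10 - 5) ≡ 9/5 mod 23. 5⁻¹ ≡ 14 (mod 23), so λ ≡ 11.
  x = λ² - 5 - 10 = 121 - 15 ≡ 14; y = λ·(5 - 14) - 1 ≡ 15. → (14, 15)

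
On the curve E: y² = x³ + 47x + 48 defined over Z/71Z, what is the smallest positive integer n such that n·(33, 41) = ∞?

12

2P: tangent at (33, 41): λ = (3·33² + 47)/(2·41) ≡ 48/11. 11⁻¹ ≡ 13 (mod 71), so λ ≡ 48·13 ≡ 56.
  x = λ² - 33 - 33 = 3136 - 66 ≡ 17; y = λ·(33 - 17) - 41 ≡ 3. → (17, 3)
3P: (17, 3) + (33, 41). λ = (41 - 3)/(33 - 17) ≡ 38/16 mod 71. 16⁻¹ ≡ 40 (mod 71) since 16·40 = 640 ≡ 1, so λ ≡ 29.
  x = λ² - 17 - 33 = 841 - 50 ≡ 10; y = λ·(17 - 10) - 3 ≡ 58. → (10, 58)
4P: (10, 58) + (33, 41). λ = (41 - 58)/(33 - 10) ≡ 54/23 mod 71. 23⁻¹ ≡ 34 (mod 71) since 23·34 = 782 ≡ 1, so λ ≡ 61.
  x = λ² - 10 - 33 = 3721 - 43 ≡ 57; y = λ·(10 - 57) - 58 ≡ 57. → (57, 57)
5P: (57, 57) + (33, 41). λ = (41 - 57)/(33 - 57) ≡ 55/47 mod 71. 47⁻¹ ≡ 68 (mod 71), so λ ≡ 48.
  x = λ² - 57 - 33 = 2304 - 90 ≡ 13; y = λ·(57 - 13) - 57 ≡ 67. → (13, 67)
6P: (13, 67) + (33, 41). λ = (41 - 67)/(33 - 13) ≡ 45/20 mod 71. 20⁻¹ ≡ 32 (mod 71), so λ ≡ 20.
  x = λ² - 13 - 33 = 400 - 46 ≡ 70; y = λ·(13 - 70) - 67 ≡ 0. → (70, 0)
7P: (70, 0) + (33, 41). λ = (41 - 0)/(33 - 70) ≡ 41/34 mod 71. 34⁻¹ ≡ 23 (mod 71), so λ ≡ 20.
  x = λ² - 70 - 33 = 400 - 103 ≡ 13; y = λ·(70 - 13) - 0 ≡ 4. → (13, 4)
8P: (13, 4) + (33, 41). λ = (41 - 4)/(33 - 13) ≡ 37/20 mod 71. 20⁻¹ ≡ 32 (mod 71) since 20·32 = 640 ≡ 1, so λ ≡ 48.
  x = λ² - 13 - 33 = 2304 - 46 ≡ 57; y = λ·(13 - 57) - 4 ≡ 14. → (57, 14)
9P: (57, 14) + (33, 41). λ = (41 - 14)/(33 - 57) ≡ 27/47 mod 71. 47⁻¹ ≡ 68 (mod 71), so λ ≡ 61.
  x = λ² - 57 - 33 = 3721 - 90 ≡ 10; y = λ·(57 - 10) - 14 ≡ 13. → (10, 13)
10P: (10, 13) + (33, 41). λ = (41 - 13)/(33 - 10) ≡ 28/23 mod 71. 23⁻¹ ≡ 34 (mod 71) since 23·34 = 782 ≡ 1, so λ ≡ 29.
  x = λ² - 10 - 33 = 841 - 43 ≡ 17; y = λ·(10 - 17) - 13 ≡ 68. → (17, 68)
11P: (17, 68) + (33, 41). λ = (41 - 68)/(33 - 17) ≡ 44/16 mod 71. 16⁻¹ ≡ 40 (mod 71) since 16·40 = 640 ≡ 1, so λ ≡ 56.
  x = λ² - 17 - 33 = 3136 - 50 ≡ 33; y = λ·(17 - 33) - 68 ≡ 30. → (33, 30)
12P: (33, 30) + (33, 41): same x and y₁ ≡ -y₂, so the sum is ∞.
12P = ∞, so the order is 12.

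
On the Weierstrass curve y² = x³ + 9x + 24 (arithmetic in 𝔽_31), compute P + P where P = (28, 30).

(20, 12)

tangent at (28, 30): λ = (3·28² + 9)/(2·30) ≡ 5/29. 29⁻¹ ≡ 15 (mod 31) since 29·15 = 435 ≡ 1, so λ ≡ 5·15 ≡ 13.
  x = λ² - 28 - 28 = 169 - 56 ≡ 20; y = λ·(28 - 20) - 30 ≡ 12. → (20, 12)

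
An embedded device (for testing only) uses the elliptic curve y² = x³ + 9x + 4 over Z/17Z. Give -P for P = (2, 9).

(2, 8)

-(2, 9) = (2, -9 mod 17) = (2, 8).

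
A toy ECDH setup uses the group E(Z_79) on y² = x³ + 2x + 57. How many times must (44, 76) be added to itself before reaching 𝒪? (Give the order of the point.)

7

2P: tangent at (44, 76): λ = (3·44² + 2)/(2·76) ≡ 43/73. 73⁻¹ ≡ 13 (mod 79), so λ ≡ 43·13 ≡ 6.
  x = λ² - 44 - 44 = 36 - 88 ≡ 27; y = λ·(44 - 27) - 76 ≡ 26. → (27, 26)
3P: (27, 26) + (44, 76). λ = (76 - 26)/(44 - 27) ≡ 50/17 mod 79. 17⁻¹ ≡ 14 (mod 79), so λ ≡ 68.
  x = λ² - 27 - 44 = 4624 - 71 ≡ 50; y = λ·(27 - 50) - 26 ≡ 69. → (50, 69)
4P: (50, 69) + (44, 76). λ = (76 - 69)/(44 - 50) ≡ 7/73 mod 79. 73⁻¹ ≡ 13 (mod 79), so λ ≡ 12.
  x = λ² - 50 - 44 = 144 - 94 ≡ 50; y = λ·(50 - 50) - 69 ≡ 10. → (50, 10)
5P: (50, 10) + (44, 76). λ = (76 - 10)/(44 - 50) ≡ 66/73 mod 79. 73⁻¹ ≡ 13 (mod 79), so λ ≡ 68.
  x = λ² - 50 - 44 = 4624 - 94 ≡ 27; y = λ·(50 - 27) - 10 ≡ 53. → (27, 53)
6P: (27, 53) + (44, 76). λ = (76 - 53)/(44 - 27) ≡ 23/17 mod 79. 17⁻¹ ≡ 14 (mod 79), so λ ≡ 6.
  x = λ² - 27 - 44 = 36 - 71 ≡ 44; y = λ·(27 - 44) - 53 ≡ 3. → (44, 3)
7P: (44, 3) + (44, 76): same x and y₁ ≡ -y₂, so the sum is 𝒪.
7P = 𝒪, so the order is 7.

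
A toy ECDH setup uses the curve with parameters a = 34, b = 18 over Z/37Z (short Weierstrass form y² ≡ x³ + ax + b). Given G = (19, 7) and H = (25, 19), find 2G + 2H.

First 2G:
Repeated addition: build up to 2G.
2G: tangent at (19, 7): λ = (3·19² + 34)/(2·7) ≡ 7/14. 14⁻¹ ≡ 8 (mod 37) since 14·8 = 112 ≡ 1, so λ ≡ 7·8 ≡ 19.
  x = λ² - 19 - 19 = 361 - 38 ≡ 27; y = λ·(19 - 27) - 7 ≡ 26. → (27, 26)
2G = (27, 26).
Next 2H:
Repeated addition: build up to 2H.
2H: tangent at (25, 19): λ = (3·25² + 34)/(2·19) ≡ 22/1. 1⁻¹ ≡ 1 (mod 37) since 1·1 = 1 ≡ 1, so λ ≡ 22·1 ≡ 22.
  x = λ² - 25 - 25 = 484 - 50 ≡ 27; y = λ·(25 - 27) - 19 ≡ 11. → (27, 11)
2H = (27, 11).
Finally 2G + 2H:
(27, 26) + (27, 11): same x and y₁ ≡ -y₂, so the sum is 𝒪.

O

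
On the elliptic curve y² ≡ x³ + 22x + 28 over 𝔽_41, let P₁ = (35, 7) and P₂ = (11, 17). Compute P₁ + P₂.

(4, 4)

(35, 7) + (11, 17). λ = (17 - 7)/(11 - 35) ≡ 10/17 mod 41. 17⁻¹ ≡ 29 (mod 41), so λ ≡ 3.
  x = λ² - 35 - 11 = 9 - 46 ≡ 4; y = λ·(35 - 4) - 7 ≡ 4. → (4, 4)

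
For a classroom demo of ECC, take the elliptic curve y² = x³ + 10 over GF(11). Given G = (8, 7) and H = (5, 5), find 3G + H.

(8, 4)

First 3G:
Repeated addition: build up to 3G.
2G: tangent at (8, 7): λ = (3·8² + 0)/(2·7) ≡ 5/3. 3⁻¹ ≡ 4 (mod 11), so λ ≡ 5·4 ≡ 9.
  x = λ² - 8 - 8 = 81 - 16 ≡ 10; y = λ·(8 - 10) - 7 ≡ 8. → (10, 8)
3G: (10, 8) + (8, 7). λ = (7 - 8)/(8 - 10) ≡ 10/9 mod 11. 9⁻¹ ≡ 5 (mod 11) since 9·5 = 45 ≡ 1, so λ ≡ 6.
  x = λ² - 10 - 8 = 36 - 18 ≡ 7; y = λ·(10 - 7) - 8 ≡ 10. → (7, 10)
3G = (7, 10).
Finally 3G + H:
(7, 10) + (5, 5). λ = (5 - 10)/(5 - 7) ≡ 6/9 mod 11. 9⁻¹ ≡ 5 (mod 11), so λ ≡ 8.
  x = λ² - 7 - 5 = 64 - 12 ≡ 8; y = λ·(7 - 8) - 10 ≡ 4. → (8, 4)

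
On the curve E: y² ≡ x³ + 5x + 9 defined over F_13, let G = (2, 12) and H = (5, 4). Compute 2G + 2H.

(11, 2)

First 2G:
Repeated addition: build up to 2G.
2G: tangent at (2, 12): λ = (3·2² + 5)/(2·12) ≡ 4/11. 11⁻¹ ≡ 6 (mod 13), so λ ≡ 4·6 ≡ 11.
  x = λ² - 2 - 2 = 121 - 4 ≡ 0; y = λ·(2 - 0) - 12 ≡ 10. → (0, 10)
2G = (0, 10).
Next 2H:
Repeated addition: build up to 2H.
2H: tangent at (5, 4): λ = (3·5² + 5)/(2·4) ≡ 2/8. 8⁻¹ ≡ 5 (mod 13), so λ ≡ 2·5 ≡ 10.
  x = λ² - 5 - 5 = 100 - 10 ≡ 12; y = λ·(5 - 12) - 4 ≡ 4. → (12, 4)
2H = (12, 4).
Finally 2G + 2H:
(0, 10) + (12, 4). λ = (4 - 10)/(12 - 0) ≡ 7/12 mod 13. 12⁻¹ ≡ 12 (mod 13) since 12·12 = 144 ≡ 1, so λ ≡ 6.
  x = λ² - 0 - 12 = 36 - 12 ≡ 11; y = λ·(0 - 11) - 10 ≡ 2. → (11, 2)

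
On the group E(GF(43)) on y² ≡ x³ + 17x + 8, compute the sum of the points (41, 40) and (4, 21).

(41, 40) + (4, 21). λ = (21 - 40)/(4 - 41) ≡ 24/6 mod 43. 6⁻¹ ≡ 36 (mod 43) since 6·36 = 216 ≡ 1, so λ ≡ 4.
  x = λ² - 41 - 4 = 16 - 45 ≡ 14; y = λ·(41 - 14) - 40 ≡ 25. → (14, 25)

(14, 25)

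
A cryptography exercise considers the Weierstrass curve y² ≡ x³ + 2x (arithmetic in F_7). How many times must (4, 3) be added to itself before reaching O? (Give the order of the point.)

2P: tangent at (4, 3): λ = (3·4² + 2)/(2·3) ≡ 1/6. 6⁻¹ ≡ 6 (mod 7), so λ ≡ 1·6 ≡ 6.
  x = λ² - 4 - 4 = 36 - 8 ≡ 0; y = λ·(4 - 0) - 3 ≡ 0. → (0, 0)
3P: (0, 0) + (4, 3). λ = (3 - 0)/(4 - 0) ≡ 3/4 mod 7. 4⁻¹ ≡ 2 (mod 7), so λ ≡ 6.
  x = λ² - 0 - 4 = 36 - 4 ≡ 4; y = λ·(0 - 4) - 0 ≡ 4. → (4, 4)
4P: (4, 4) + (4, 3): same x and y₁ ≡ -y₂, so the sum is O.
4P = O, so the order is 4.

4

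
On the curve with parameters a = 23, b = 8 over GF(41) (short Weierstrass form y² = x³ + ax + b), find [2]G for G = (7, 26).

(9, 40)

tangent at (7, 26): λ = (3·7² + 23)/(2·26) ≡ 6/11. 11⁻¹ ≡ 15 (mod 41), so λ ≡ 6·15 ≡ 8.
  x = λ² - 7 - 7 = 64 - 14 ≡ 9; y = λ·(7 - 9) - 26 ≡ 40. → (9, 40)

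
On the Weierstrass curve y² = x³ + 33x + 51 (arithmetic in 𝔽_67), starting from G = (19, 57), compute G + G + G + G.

(25, 32)

Double-and-add on 4 = (100)₂. Start with G = (19, 57) for the leading 1-bit.
double: tangent at (19, 57): λ = (3·19² + 33)/(2·57) ≡ 44/47. 47⁻¹ ≡ 10 (mod 67), so λ ≡ 44·10 ≡ 38.
  x = λ² - 19 - 19 = 1444 - 38 ≡ 66; y = λ·(19 - 66) - 57 ≡ 33. → (66, 33)
double: tangent at (66, 33): λ = (3·66² + 33)/(2·33) ≡ 36/66. 66⁻¹ ≡ 66 (mod 67), so λ ≡ 36·66 ≡ 31.
  x = λ² - 66 - 66 = 961 - 132 ≡ 25; y = λ·(66 - 25) - 33 ≡ 32. → (25, 32)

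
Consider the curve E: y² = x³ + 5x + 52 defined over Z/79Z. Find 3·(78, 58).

Write G = (78, 58).
Repeated addition: build up to 3G.
2G: tangent at (78, 58): λ = (3·78² + 5)/(2·58) ≡ 8/37. 37⁻¹ ≡ 47 (mod 79) since 37·47 = 1739 ≡ 1, so λ ≡ 8·47 ≡ 60.
  x = λ² - 78 - 78 = 3600 - 156 ≡ 47; y = λ·(78 - 47) - 58 ≡ 64. → (47, 64)
3G: (47, 64) + (78, 58). λ = (58 - 64)/(78 - 47) ≡ 73/31 mod 79. 31⁻¹ ≡ 51 (mod 79), so λ ≡ 10.
  x = λ² - 47 - 78 = 100 - 125 ≡ 54; y = λ·(47 - 54) - 64 ≡ 24. → (54, 24)

(54, 24)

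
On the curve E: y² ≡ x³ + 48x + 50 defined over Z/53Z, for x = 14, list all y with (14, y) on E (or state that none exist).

x³ + 48x + 50 = 3466 ≡ 21 (mod 53).
21 is a non-residue mod 53; no y exists.

none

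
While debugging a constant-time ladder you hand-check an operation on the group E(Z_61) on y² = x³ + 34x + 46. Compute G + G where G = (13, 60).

(51, 32)

tangent at (13, 60): λ = (3·13² + 34)/(2·60) ≡ 53/59. 59⁻¹ ≡ 30 (mod 61) since 59·30 = 1770 ≡ 1, so λ ≡ 53·30 ≡ 4.
  x = λ² - 13 - 13 = 16 - 26 ≡ 51; y = λ·(13 - 51) - 60 ≡ 32. → (51, 32)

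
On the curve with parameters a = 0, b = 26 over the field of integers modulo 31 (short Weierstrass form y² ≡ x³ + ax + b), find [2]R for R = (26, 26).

(12, 24)

tangent at (26, 26): λ = (3·26² + 0)/(2·26) ≡ 13/21. 21⁻¹ ≡ 3 (mod 31) since 21·3 = 63 ≡ 1, so λ ≡ 13·3 ≡ 8.
  x = λ² - 26 - 26 = 64 - 52 ≡ 12; y = λ·(26 - 12) - 26 ≡ 24. → (12, 24)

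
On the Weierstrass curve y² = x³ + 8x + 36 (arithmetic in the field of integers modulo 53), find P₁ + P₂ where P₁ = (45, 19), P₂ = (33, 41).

(45, 19) + (33, 41). λ = (41 - 19)/(33 - 45) ≡ 22/41 mod 53. 41⁻¹ ≡ 22 (mod 53), so λ ≡ 7.
  x = λ² - 45 - 33 = 49 - 78 ≡ 24; y = λ·(45 - 24) - 19 ≡ 22. → (24, 22)

(24, 22)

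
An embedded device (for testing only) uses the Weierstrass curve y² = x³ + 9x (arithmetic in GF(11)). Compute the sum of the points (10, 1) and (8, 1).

(4, 10)

(10, 1) + (8, 1). λ = (1 - 1)/(8 - 10) ≡ 0/9 mod 11. 9⁻¹ ≡ 5 (mod 11), so λ ≡ 0.
  x = λ² - 10 - 8 = 0 - 18 ≡ 4; y = λ·(10 - 4) - 1 ≡ 10. → (4, 10)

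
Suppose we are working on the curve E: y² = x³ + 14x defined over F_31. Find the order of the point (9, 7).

8

2P: tangent at (9, 7): λ = (3·9² + 14)/(2·7) ≡ 9/14. 14⁻¹ ≡ 20 (mod 31) since 14·20 = 280 ≡ 1, so λ ≡ 9·20 ≡ 25.
  x = λ² - 9 - 9 = 625 - 18 ≡ 18; y = λ·(9 - 18) - 7 ≡ 16. → (18, 16)
3P: (18, 16) + (9, 7). λ = (7 - 16)/(9 - 18) ≡ 22/22 mod 31. 22⁻¹ ≡ 24 (mod 31), so λ ≡ 1.
  x = λ² - 18 - 9 = 1 - 27 ≡ 5; y = λ·(18 - 5) - 16 ≡ 28. → (5, 28)
4P: (5, 28) + (9, 7). λ = (7 - 28)/(9 - 5) ≡ 10/4 mod 31. 4⁻¹ ≡ 8 (mod 31), so λ ≡ 18.
  x = λ² - 5 - 9 = 324 - 14 ≡ 0; y = λ·(5 - 0) - 28 ≡ 0. → (0, 0)
5P: (0, 0) + (9, 7). λ = (7 - 0)/(9 - 0) ≡ 7/9 mod 31. 9⁻¹ ≡ 7 (mod 31) since 9·7 = 63 ≡ 1, so λ ≡ 18.
  x = λ² - 0 - 9 = 324 - 9 ≡ 5; y = λ·(0 - 5) - 0 ≡ 3. → (5, 3)
6P: (5, 3) + (9, 7). λ = (7 - 3)/(9 - 5) ≡ 4/4 mod 31. 4⁻¹ ≡ 8 (mod 31), so λ ≡ 1.
  x = λ² - 5 - 9 = 1 - 14 ≡ 18; y = λ·(5 - 18) - 3 ≡ 15. → (18, 15)
7P: (18, 15) + (9, 7). λ = (7 - 15)/(9 - 18) ≡ 23/22 mod 31. 22⁻¹ ≡ 24 (mod 31), so λ ≡ 25.
  x = λ² - 18 - 9 = 625 - 27 ≡ 9; y = λ·(18 - 9) - 15 ≡ 24. → (9, 24)
8P: (9, 24) + (9, 7): same x and y₁ ≡ -y₂, so the sum is ∞.
8P = ∞, so the order is 8.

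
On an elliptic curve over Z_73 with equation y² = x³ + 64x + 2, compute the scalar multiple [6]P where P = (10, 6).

Double-and-add on 6 = (110)₂. Start with P = (10, 6) for the leading 1-bit.
double: tangent at (10, 6): λ = (3·10² + 64)/(2·6) ≡ 72/12. 12⁻¹ ≡ 67 (mod 73), so λ ≡ 72·67 ≡ 6.
  x = λ² - 10 - 10 = 36 - 20 ≡ 16; y = λ·(10 - 16) - 6 ≡ 31. → (16, 31)
add P: (16, 31) + (10, 6). λ = (6 - 31)/(10 - 16) ≡ 48/67 mod 73. 67⁻¹ ≡ 12 (mod 73), so λ ≡ 65.
  x = λ² - 16 - 10 = 4225 - 26 ≡ 38; y = λ·(16 - 38) - 31 ≡ 72. → (38, 72)
double: tangent at (38, 72): λ = (3·38² + 64)/(2·72) ≡ 16/71. 71⁻¹ ≡ 36 (mod 73), so λ ≡ 16·36 ≡ 65.
  x = λ² - 38 - 38 = 4225 - 76 ≡ 61; y = λ·(38 - 61) - 72 ≡ 39. → (61, 39)

(61, 39)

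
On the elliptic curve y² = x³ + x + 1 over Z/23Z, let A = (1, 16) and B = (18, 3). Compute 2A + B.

(0, 22)

First 2A:
Repeated addition: build up to 2A.
2A: tangent at (1, 16): λ = (3·1² + 1)/(2·16) ≡ 4/9. 9⁻¹ ≡ 18 (mod 23) since 9·18 = 162 ≡ 1, so λ ≡ 4·18 ≡ 3.
  x = λ² - 1 - 1 = 9 - 2 ≡ 7; y = λ·(1 - 7) - 16 ≡ 12. → (7, 12)
2A = (7, 12).
Finally 2A + B:
(7, 12) + (18, 3). λ = (3 - 12)/(18 - 7) ≡ 14/11 mod 23. 11⁻¹ ≡ 21 (mod 23) since 11·21 = 231 ≡ 1, so λ ≡ 18.
  x = λ² - 7 - 18 = 324 - 25 ≡ 0; y = λ·(7 - 0) - 12 ≡ 22. → (0, 22)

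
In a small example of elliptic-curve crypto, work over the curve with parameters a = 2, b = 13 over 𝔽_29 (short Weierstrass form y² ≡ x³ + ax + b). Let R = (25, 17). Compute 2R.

(21, 23)

tangent at (25, 17): λ = (3·25² + 2)/(2·17) ≡ 21/5. 5⁻¹ ≡ 6 (mod 29) since 5·6 = 30 ≡ 1, so λ ≡ 21·6 ≡ 10.
  x = λ² - 25 - 25 = 100 - 50 ≡ 21; y = λ·(25 - 21) - 17 ≡ 23. → (21, 23)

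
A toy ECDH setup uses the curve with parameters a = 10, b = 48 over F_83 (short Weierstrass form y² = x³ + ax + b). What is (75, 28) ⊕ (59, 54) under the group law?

(75, 28) + (59, 54). λ = (54 - 28)/(59 - 75) ≡ 26/67 mod 83. 67⁻¹ ≡ 57 (mod 83), so λ ≡ 71.
  x = λ² - 75 - 59 = 5041 - 134 ≡ 10; y = λ·(75 - 10) - 28 ≡ 22. → (10, 22)

(10, 22)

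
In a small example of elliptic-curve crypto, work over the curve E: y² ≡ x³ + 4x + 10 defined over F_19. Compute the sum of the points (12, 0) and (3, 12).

(10, 10)

(12, 0) + (3, 12). λ = (12 - 0)/(3 - 12) ≡ 12/10 mod 19. 10⁻¹ ≡ 2 (mod 19), so λ ≡ 5.
  x = λ² - 12 - 3 = 25 - 15 ≡ 10; y = λ·(12 - 10) - 0 ≡ 10. → (10, 10)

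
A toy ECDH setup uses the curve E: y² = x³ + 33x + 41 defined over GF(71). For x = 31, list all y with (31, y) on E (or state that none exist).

x³ + 33x + 41 = 30855 ≡ 41 (mod 71).
41 is a non-residue mod 71; no y exists.

none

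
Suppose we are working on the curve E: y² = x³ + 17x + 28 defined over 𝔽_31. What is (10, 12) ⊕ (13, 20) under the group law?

(10, 12) + (13, 20). λ = (20 - 12)/(13 - 10) ≡ 8/3 mod 31. 3⁻¹ ≡ 21 (mod 31), so λ ≡ 13.
  x = λ² - 10 - 13 = 169 - 23 ≡ 22; y = λ·(10 - 22) - 12 ≡ 18. → (22, 18)

(22, 18)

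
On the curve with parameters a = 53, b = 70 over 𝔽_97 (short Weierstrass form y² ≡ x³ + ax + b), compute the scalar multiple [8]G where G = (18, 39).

(76, 47)

Repeated addition: build up to 8G.
2G: tangent at (18, 39): λ = (3·18² + 53)/(2·39) ≡ 55/78. 78⁻¹ ≡ 51 (mod 97) since 78·51 = 3978 ≡ 1, so λ ≡ 55·51 ≡ 89.
  x = λ² - 18 - 18 = 7921 - 36 ≡ 28; y = λ·(18 - 28) - 39 ≡ 41. → (28, 41)
3G: (28, 41) + (18, 39). λ = (39 - 41)/(18 - 28) ≡ 95/87 mod 97. 87⁻¹ ≡ 29 (mod 97), so λ ≡ 39.
  x = λ² - 28 - 18 = 1521 - 46 ≡ 20; y = λ·(28 - 20) - 41 ≡ 77. → (20, 77)
4G: (20, 77) + (18, 39). λ = (39 - 77)/(18 - 20) ≡ 59/95 mod 97. 95⁻¹ ≡ 48 (mod 97), so λ ≡ 19.
  x = λ² - 20 - 18 = 361 - 38 ≡ 32; y = λ·(20 - 32) - 77 ≡ 83. → (32, 83)
5G: (32, 83) + (18, 39). λ = (39 - 83)/(18 - 32) ≡ 53/83 mod 97. 83⁻¹ ≡ 90 (mod 97) since 83·90 = 7470 ≡ 1, so λ ≡ 17.
  x = λ² - 32 - 18 = 289 - 50 ≡ 45; y = λ·(32 - 45) - 83 ≡ 84. → (45, 84)
6G: (45, 84) + (18, 39). λ = (39 - 84)/(18 - 45) ≡ 52/70 mod 97. 70⁻¹ ≡ 79 (mod 97), so λ ≡ 34.
  x = λ² - 45 - 18 = 1156 - 63 ≡ 26; y = λ·(45 - 26) - 84 ≡ 77. → (26, 77)
7G: (26, 77) + (18, 39). λ = (39 - 77)/(18 - 26) ≡ 59/89 mod 97. 89⁻¹ ≡ 12 (mod 97) since 89·12 = 1068 ≡ 1, so λ ≡ 29.
  x = λ² - 26 - 18 = 841 - 44 ≡ 21; y = λ·(26 - 21) - 77 ≡ 68. → (21, 68)
8G: (21, 68) + (18, 39). λ = (39 - 68)/(18 - 21) ≡ 68/94 mod 97. 94⁻¹ ≡ 32 (mod 97), so λ ≡ 42.
  x = λ² - 21 - 18 = 1764 - 39 ≡ 76; y = λ·(21 - 76) - 68 ≡ 47. → (76, 47)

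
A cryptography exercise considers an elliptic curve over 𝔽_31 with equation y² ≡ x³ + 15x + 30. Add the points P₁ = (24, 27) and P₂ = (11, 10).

(10, 8)

(24, 27) + (11, 10). λ = (10 - 27)/(11 - 24) ≡ 14/18 mod 31. 18⁻¹ ≡ 19 (mod 31), so λ ≡ 18.
  x = λ² - 24 - 11 = 324 - 35 ≡ 10; y = λ·(24 - 10) - 27 ≡ 8. → (10, 8)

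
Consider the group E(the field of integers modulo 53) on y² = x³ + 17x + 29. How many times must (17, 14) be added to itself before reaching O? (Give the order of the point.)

2P: tangent at (17, 14): λ = (3·17² + 17)/(2·14) ≡ 36/28. 28⁻¹ ≡ 36 (mod 53) since 28·36 = 1008 ≡ 1, so λ ≡ 36·36 ≡ 24.
  x = λ² - 17 - 17 = 576 - 34 ≡ 12; y = λ·(17 - 12) - 14 ≡ 0. → (12, 0)
3P: (12, 0) + (17, 14). λ = (14 - 0)/(17 - 12) ≡ 14/5 mod 53. 5⁻¹ ≡ 32 (mod 53) since 5·32 = 160 ≡ 1, so λ ≡ 24.
  x = λ² - 12 - 17 = 576 - 29 ≡ 17; y = λ·(12 - 17) - 0 ≡ 39. → (17, 39)
4P: (17, 39) + (17, 14): same x and y₁ ≡ -y₂, so the sum is O.
4P = O, so the order is 4.

4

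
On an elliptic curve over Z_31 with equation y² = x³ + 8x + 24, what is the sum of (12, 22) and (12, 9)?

The two points share x = 12 and their y-coordinates satisfy 22 + 9 ≡ 0 (mod 31), so they are inverses. Their sum is O.

O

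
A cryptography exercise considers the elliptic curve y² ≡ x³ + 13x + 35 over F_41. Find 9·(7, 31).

Write G = (7, 31).
Double-and-add on 9 = (1001)₂. Start with G = (7, 31) for the leading 1-bit.
double: tangent at (7, 31): λ = (3·7² + 13)/(2·31) ≡ 37/21. 21⁻¹ ≡ 2 (mod 41), so λ ≡ 37·2 ≡ 33.
  x = λ² - 7 - 7 = 1089 - 14 ≡ 9; y = λ·(7 - 9) - 31 ≡ 26. → (9, 26)
double: tangent at (9, 26): λ = (3·9² + 13)/(2·26) ≡ 10/11. 11⁻¹ ≡ 15 (mod 41), so λ ≡ 10·15 ≡ 27.
  x = λ² - 9 - 9 = 729 - 18 ≡ 14; y = λ·(9 - 14) - 26 ≡ 3. → (14, 3)
double: tangent at (14, 3): λ = (3·14² + 13)/(2·3) ≡ 27/6. 6⁻¹ ≡ 7 (mod 41), so λ ≡ 27·7 ≡ 25.
  x = λ² - 14 - 14 = 625 - 28 ≡ 23; y = λ·(14 - 23) - 3 ≡ 18. → (23, 18)
add G: (23, 18) + (7, 31). λ = (31 - 18)/(7 - 23) ≡ 13/25 mod 41. 25⁻¹ ≡ 23 (mod 41), so λ ≡ 12.
  x = λ² - 23 - 7 = 144 - 30 ≡ 32; y = λ·(23 - 32) - 18 ≡ 38. → (32, 38)

(32, 38)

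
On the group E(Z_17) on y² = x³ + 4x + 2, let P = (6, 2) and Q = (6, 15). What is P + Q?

The two points share x = 6 and their y-coordinates satisfy 2 + 15 ≡ 0 (mod 17), so they are inverses. Their sum is 𝒪.

O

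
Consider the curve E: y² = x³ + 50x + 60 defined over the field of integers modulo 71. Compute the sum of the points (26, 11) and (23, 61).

(26, 11) + (23, 61). λ = (61 - 11)/(23 - 26) ≡ 50/68 mod 71. 68⁻¹ ≡ 47 (mod 71) since 68·47 = 3196 ≡ 1, so λ ≡ 7.
  x = λ² - 26 - 23 = 49 - 49 ≡ 0; y = λ·(26 - 0) - 11 ≡ 29. → (0, 29)

(0, 29)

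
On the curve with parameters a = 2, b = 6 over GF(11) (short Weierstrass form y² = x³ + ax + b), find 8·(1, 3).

(1, 3)

Write G = (1, 3).
Double-and-add on 8 = (1000)₂. Start with G = (1, 3) for the leading 1-bit.
double: tangent at (1, 3): λ = (3·1² + 2)/(2·3) ≡ 5/6. 6⁻¹ ≡ 2 (mod 11), so λ ≡ 5·2 ≡ 10.
  x = λ² - 1 - 1 = 100 - 2 ≡ 10; y = λ·(1 - 10) - 3 ≡ 6. → (10, 6)
double: tangent at (10, 6): λ = (3·10² + 2)/(2·6) ≡ 5/1. 1⁻¹ ≡ 1 (mod 11) since 1·1 = 1 ≡ 1, so λ ≡ 5·1 ≡ 5.
  x = λ² - 10 - 10 = 25 - 20 ≡ 5; y = λ·(10 - 5) - 6 ≡ 8. → (5, 8)
double: tangent at (5, 8): λ = (3·5² + 2)/(2·8) ≡ 0/5. 5⁻¹ ≡ 9 (mod 11) since 5·9 = 45 ≡ 1, so λ ≡ 0·9 ≡ 0.
  x = λ² - 5 - 5 = 0 - 10 ≡ 1; y = λ·(5 - 1) - 8 ≡ 3. → (1, 3)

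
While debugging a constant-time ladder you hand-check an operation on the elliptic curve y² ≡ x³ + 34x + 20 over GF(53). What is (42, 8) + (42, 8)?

(47, 17)

tangent at (42, 8): λ = (3·42² + 34)/(2·8) ≡ 26/16. 16⁻¹ ≡ 10 (mod 53), so λ ≡ 26·10 ≡ 48.
  x = λ² - 42 - 42 = 2304 - 84 ≡ 47; y = λ·(42 - 47) - 8 ≡ 17. → (47, 17)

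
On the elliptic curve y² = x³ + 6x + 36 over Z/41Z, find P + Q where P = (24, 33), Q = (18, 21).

(3, 9)

(24, 33) + (18, 21). λ = (21 - 33)/(18 - 24) ≡ 29/35 mod 41. 35⁻¹ ≡ 34 (mod 41) since 35·34 = 1190 ≡ 1, so λ ≡ 2.
  x = λ² - 24 - 18 = 4 - 42 ≡ 3; y = λ·(24 - 3) - 33 ≡ 9. → (3, 9)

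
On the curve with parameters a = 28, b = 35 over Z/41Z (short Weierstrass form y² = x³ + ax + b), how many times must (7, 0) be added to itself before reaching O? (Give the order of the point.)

2P: (7, 0) + (7, 0): same x and y₁ ≡ -y₂, so the sum is O.
2P = O, so the order is 2.

2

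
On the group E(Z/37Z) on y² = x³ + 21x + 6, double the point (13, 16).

(15, 25)

tangent at (13, 16): λ = (3·13² + 21)/(2·16) ≡ 10/32. 32⁻¹ ≡ 22 (mod 37) since 32·22 = 704 ≡ 1, so λ ≡ 10·22 ≡ 35.
  x = λ² - 13 - 13 = 1225 - 26 ≡ 15; y = λ·(13 - 15) - 16 ≡ 25. → (15, 25)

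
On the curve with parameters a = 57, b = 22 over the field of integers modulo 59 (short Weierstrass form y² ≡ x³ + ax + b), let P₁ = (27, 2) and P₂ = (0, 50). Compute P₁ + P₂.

(49, 24)

(27, 2) + (0, 50). λ = (50 - 2)/(0 - 27) ≡ 48/32 mod 59. 32⁻¹ ≡ 24 (mod 59), so λ ≡ 31.
  x = λ² - 27 - 0 = 961 - 27 ≡ 49; y = λ·(27 - 49) - 2 ≡ 24. → (49, 24)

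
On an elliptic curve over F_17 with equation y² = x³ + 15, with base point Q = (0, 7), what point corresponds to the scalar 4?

(0, 7)

Repeated addition: build up to 4Q.
2Q: tangent at (0, 7): λ = (3·0² + 0)/(2·7) ≡ 0/14. 14⁻¹ ≡ 11 (mod 17) since 14·11 = 154 ≡ 1, so λ ≡ 0·11 ≡ 0.
  x = λ² - 0 - 0 = 0 - 0 ≡ 0; y = λ·(0 - 0) - 7 ≡ 10. → (0, 10)
3Q: (0, 10) + (0, 7): same x and y₁ ≡ -y₂, so the sum is the point at infinity.
4Q: the point at infinity + (0, 7) = (0, 7) (identity).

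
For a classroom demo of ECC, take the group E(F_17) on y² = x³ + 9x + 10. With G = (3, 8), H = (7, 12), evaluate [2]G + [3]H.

First 2G:
Repeated addition: build up to 2G.
2G: tangent at (3, 8): λ = (3·3² + 9)/(2·8) ≡ 2/16. 16⁻¹ ≡ 16 (mod 17) since 16·16 = 256 ≡ 1, so λ ≡ 2·16 ≡ 15.
  x = λ² - 3 - 3 = 225 - 6 ≡ 15; y = λ·(3 - 15) - 8 ≡ 16. → (15, 16)
2G = (15, 16).
Next 3H:
Repeated addition: build up to 3H.
2H: tangent at (7, 12): λ = (3·7² + 9)/(2·12) ≡ 3/7. 7⁻¹ ≡ 5 (mod 17), so λ ≡ 3·5 ≡ 15.
  x = λ² - 7 - 7 = 225 - 14 ≡ 7; y = λ·(7 - 7) - 12 ≡ 5. → (7, 5)
3H: (7, 5) + (7, 12): same x and y₁ ≡ -y₂, so the sum is 𝒪.
3H = 𝒪.
Finally 2G + 3H:
(15, 16) + 𝒪 = (15, 16) (identity).

(15, 16)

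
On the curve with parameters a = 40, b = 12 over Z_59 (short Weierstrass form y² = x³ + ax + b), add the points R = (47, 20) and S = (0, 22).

(53, 38)

(47, 20) + (0, 22). λ = (22 - 20)/(0 - 47) ≡ 2/12 mod 59. 12⁻¹ ≡ 5 (mod 59) since 12·5 = 60 ≡ 1, so λ ≡ 10.
  x = λ² - 47 - 0 = 100 - 47 ≡ 53; y = λ·(47 - 53) - 20 ≡ 38. → (53, 38)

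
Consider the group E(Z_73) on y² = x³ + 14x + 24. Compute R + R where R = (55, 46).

tangent at (55, 46): λ = (3·55² + 14)/(2·46) ≡ 37/19. 19⁻¹ ≡ 50 (mod 73) since 19·50 = 950 ≡ 1, so λ ≡ 37·50 ≡ 25.
  x = λ² - 55 - 55 = 625 - 110 ≡ 4; y = λ·(55 - 4) - 46 ≡ 61. → (4, 61)

(4, 61)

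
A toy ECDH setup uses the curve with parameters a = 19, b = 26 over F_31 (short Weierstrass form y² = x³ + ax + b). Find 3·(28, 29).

(20, 6)

Write Q = (28, 29).
Repeated addition: build up to 3Q.
2Q: tangent at (28, 29): λ = (3·28² + 19)/(2·29) ≡ 15/27. 27⁻¹ ≡ 23 (mod 31) since 27·23 = 621 ≡ 1, so λ ≡ 15·23 ≡ 4.
  x = λ² - 28 - 28 = 16 - 56 ≡ 22; y = λ·(28 - 22) - 29 ≡ 26. → (22, 26)
3Q: (22, 26) + (28, 29). λ = (29 - 26)/(28 - 22) ≡ 3/6 mod 31. 6⁻¹ ≡ 26 (mod 31), so λ ≡ 16.
  x = λ² - 22 - 28 = 256 - 50 ≡ 20; y = λ·(22 - 20) - 26 ≡ 6. → (20, 6)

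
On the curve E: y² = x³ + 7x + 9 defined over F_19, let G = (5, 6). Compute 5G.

Double-and-add on 5 = (101)₂. Start with G = (5, 6) for the leading 1-bit.
double: tangent at (5, 6): λ = (3·5² + 7)/(2·6) ≡ 6/12. 12⁻¹ ≡ 8 (mod 19), so λ ≡ 6·8 ≡ 10.
  x = λ² - 5 - 5 = 100 - 10 ≡ 14; y = λ·(5 - 14) - 6 ≡ 18. → (14, 18)
double: tangent at (14, 18): λ = (3·14² + 7)/(2·18) ≡ 6/17. 17⁻¹ ≡ 9 (mod 19), so λ ≡ 6·9 ≡ 16.
  x = λ² - 14 - 14 = 256 - 28 ≡ 0; y = λ·(14 - 0) - 18 ≡ 16. → (0, 16)
add G: (0, 16) + (5, 6). λ = (6 - 16)/(5 - 0) ≡ 9/5 mod 19. 5⁻¹ ≡ 4 (mod 19) since 5·4 = 20 ≡ 1, so λ ≡ 17.
  x = λ² - 0 - 5 = 289 - 5 ≡ 18; y = λ·(0 - 18) - 16 ≡ 1. → (18, 1)

(18, 1)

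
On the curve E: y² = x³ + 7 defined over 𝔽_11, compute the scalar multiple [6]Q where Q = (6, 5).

O

Double-and-add on 6 = (110)₂. Start with Q = (6, 5) for the leading 1-bit.
double: tangent at (6, 5): λ = (3·6² + 0)/(2·5) ≡ 9/10. 10⁻¹ ≡ 10 (mod 11), so λ ≡ 9·10 ≡ 2.
  x = λ² - 6 - 6 = 4 - 12 ≡ 3; y = λ·(6 - 3) - 5 ≡ 1. → (3, 1)
add Q: (3, 1) + (6, 5). λ = (5 - 1)/(6 - 3) ≡ 4/3 mod 11. 3⁻¹ ≡ 4 (mod 11) since 3·4 = 12 ≡ 1, so λ ≡ 5.
  x = λ² - 3 - 6 = 25 - 9 ≡ 5; y = λ·(3 - 5) - 1 ≡ 0. → (5, 0)
double: (5, 0) + (5, 0): same x and y₁ ≡ -y₂, so the sum is O.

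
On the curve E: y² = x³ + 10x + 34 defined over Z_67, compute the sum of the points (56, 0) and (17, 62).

(56, 0) + (17, 62). λ = (62 - 0)/(17 - 56) ≡ 62/28 mod 67. 28⁻¹ ≡ 12 (mod 67) since 28·12 = 336 ≡ 1, so λ ≡ 7.
  x = λ² - 56 - 17 = 49 - 73 ≡ 43; y = λ·(56 - 43) - 0 ≡ 24. → (43, 24)

(43, 24)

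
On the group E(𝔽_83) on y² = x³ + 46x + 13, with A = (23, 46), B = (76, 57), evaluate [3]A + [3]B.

First 3A:
Repeated addition: build up to 3A.
2A: tangent at (23, 46): λ = (3·23² + 46)/(2·46) ≡ 56/9. 9⁻¹ ≡ 37 (mod 83), so λ ≡ 56·37 ≡ 80.
  x = λ² - 23 - 23 = 6400 - 46 ≡ 46; y = λ·(23 - 46) - 46 ≡ 23. → (46, 23)
3A: (46, 23) + (23, 46). λ = (46 - 23)/(23 - 46) ≡ 23/60 mod 83. 60⁻¹ ≡ 18 (mod 83), so λ ≡ 82.
  x = λ² - 46 - 23 = 6724 - 69 ≡ 15; y = λ·(46 - 15) - 23 ≡ 29. → (15, 29)
3A = (15, 29).
Next 3B:
Repeated addition: build up to 3B.
2B: tangent at (76, 57): λ = (3·76² + 46)/(2·57) ≡ 27/31. 31⁻¹ ≡ 75 (mod 83), so λ ≡ 27·75 ≡ 33.
  x = λ² - 76 - 76 = 1089 - 152 ≡ 24; y = λ·(76 - 24) - 57 ≡ 82. → (24, 82)
3B: (24, 82) + (76, 57). λ = (57 - 82)/(76 - 24) ≡ 58/52 mod 83. 52⁻¹ ≡ 8 (mod 83), so λ ≡ 49.
  x = λ² - 24 - 76 = 2401 - 100 ≡ 60; y = λ·(24 - 60) - 82 ≡ 63. → (60, 63)
3B = (60, 63).
Finally 3A + 3B:
(15, 29) + (60, 63). λ = (63 - 29)/(60 - 15) ≡ 34/45 mod 83. 45⁻¹ ≡ 24 (mod 83), so λ ≡ 69.
  x = λ² - 15 - 60 = 4761 - 75 ≡ 38; y = λ·(15 - 38) - 29 ≡ 44. → (38, 44)

(38, 44)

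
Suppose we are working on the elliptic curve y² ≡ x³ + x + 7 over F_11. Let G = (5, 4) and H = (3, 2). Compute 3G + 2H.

(3, 9)

First 3G:
Repeated addition: build up to 3G.
2G: tangent at (5, 4): λ = (3·5² + 1)/(2·4) ≡ 10/8. 8⁻¹ ≡ 7 (mod 11), so λ ≡ 10·7 ≡ 4.
  x = λ² - 5 - 5 = 16 - 10 ≡ 6; y = λ·(5 - 6) - 4 ≡ 3. → (6, 3)
3G: (6, 3) + (5, 4). λ = (4 - 3)/(5 - 6) ≡ 1/10 mod 11. 10⁻¹ ≡ 10 (mod 11), so λ ≡ 10.
  x = λ² - 6 - 5 = 100 - 11 ≡ 1; y = λ·(6 - 1) - 3 ≡ 3. → (1, 3)
3G = (1, 3).
Next 2H:
Repeated addition: build up to 2H.
2H: tangent at (3, 2): λ = (3·3² + 1)/(2·2) ≡ 6/4. 4⁻¹ ≡ 3 (mod 11) since 4·3 = 12 ≡ 1, so λ ≡ 6·3 ≡ 7.
  x = λ² - 3 - 3 = 49 - 6 ≡ 10; y = λ·(3 - 10) - 2 ≡ 4. → (10, 4)
2H = (10, 4).
Finally 3G + 2H:
(1, 3) + (10, 4). λ = (4 - 3)/(10 - 1) ≡ 1/9 mod 11. 9⁻¹ ≡ 5 (mod 11) since 9·5 = 45 ≡ 1, so λ ≡ 5.
  x = λ² - 1 - 10 = 25 - 11 ≡ 3; y = λ·(1 - 3) - 3 ≡ 9. → (3, 9)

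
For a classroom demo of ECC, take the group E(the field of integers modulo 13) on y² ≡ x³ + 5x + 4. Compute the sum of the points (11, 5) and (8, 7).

(6, 9)

(11, 5) + (8, 7). λ = (7 - 5)/(8 - 11) ≡ 2/10 mod 13. 10⁻¹ ≡ 4 (mod 13) since 10·4 = 40 ≡ 1, so λ ≡ 8.
  x = λ² - 11 - 8 = 64 - 19 ≡ 6; y = λ·(11 - 6) - 5 ≡ 9. → (6, 9)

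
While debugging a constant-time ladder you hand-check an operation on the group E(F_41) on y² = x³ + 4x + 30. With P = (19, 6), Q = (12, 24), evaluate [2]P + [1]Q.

(10, 2)

First 2P:
Repeated addition: build up to 2P.
2P: tangent at (19, 6): λ = (3·19² + 4)/(2·6) ≡ 21/12. 12⁻¹ ≡ 24 (mod 41), so λ ≡ 21·24 ≡ 12.
  x = λ² - 19 - 19 = 144 - 38 ≡ 24; y = λ·(19 - 24) - 6 ≡ 16. → (24, 16)
2P = (24, 16).
Finally 2P + Q:
(24, 16) + (12, 24). λ = (24 - 16)/(12 - 24) ≡ 8/29 mod 41. 29⁻¹ ≡ 17 (mod 41), so λ ≡ 13.
  x = λ² - 24 - 12 = 169 - 36 ≡ 10; y = λ·(24 - 10) - 16 ≡ 2. → (10, 2)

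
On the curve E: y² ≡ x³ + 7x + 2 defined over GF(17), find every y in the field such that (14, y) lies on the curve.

x³ + 7x + 2 = 2844 ≡ 5 (mod 17).
5 is a non-residue mod 17; no y exists.

none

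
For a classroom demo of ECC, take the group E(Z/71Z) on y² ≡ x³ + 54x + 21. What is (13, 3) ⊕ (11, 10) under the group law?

(13, 3) + (11, 10). λ = (10 - 3)/(11 - 13) ≡ 7/69 mod 71. 69⁻¹ ≡ 35 (mod 71), so λ ≡ 32.
  x = λ² - 13 - 11 = 1024 - 24 ≡ 6; y = λ·(13 - 6) - 3 ≡ 8. → (6, 8)

(6, 8)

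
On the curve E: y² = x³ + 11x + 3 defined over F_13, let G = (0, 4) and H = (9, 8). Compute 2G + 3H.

(11, 5)

First 2G:
Repeated addition: build up to 2G.
2G: tangent at (0, 4): λ = (3·0² + 11)/(2·4) ≡ 11/8. 8⁻¹ ≡ 5 (mod 13), so λ ≡ 11·5 ≡ 3.
  x = λ² - 0 - 0 = 9 - 0 ≡ 9; y = λ·(0 - 9) - 4 ≡ 8. → (9, 8)
2G = (9, 8).
Next 3H:
Repeated addition: build up to 3H.
2H: tangent at (9, 8): λ = (3·9² + 11)/(2·8) ≡ 7/3. 3⁻¹ ≡ 9 (mod 13) since 3·9 = 27 ≡ 1, so λ ≡ 7·9 ≡ 11.
  x = λ² - 9 - 9 = 121 - 18 ≡ 12; y = λ·(9 - 12) - 8 ≡ 11. → (12, 11)
3H: (12, 11) + (9, 8). λ = (8 - 11)/(9 - 12) ≡ 10/10 mod 13. 10⁻¹ ≡ 4 (mod 13) since 10·4 = 40 ≡ 1, so λ ≡ 1.
  x = λ² - 12 - 9 = 1 - 21 ≡ 6; y = λ·(12 - 6) - 11 ≡ 8. → (6, 8)
3H = (6, 8).
Finally 2G + 3H:
(9, 8) + (6, 8). λ = (8 - 8)/(6 - 9) ≡ 0/10 mod 13. 10⁻¹ ≡ 4 (mod 13), so λ ≡ 0.
  x = λ² - 9 - 6 = 0 - 15 ≡ 11; y = λ·(9 - 11) - 8 ≡ 5. → (11, 5)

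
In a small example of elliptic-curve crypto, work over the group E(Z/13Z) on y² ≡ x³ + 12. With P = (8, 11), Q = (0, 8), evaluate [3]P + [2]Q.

First 3P:
Repeated addition: build up to 3P.
2P: tangent at (8, 11): λ = (3·8² + 0)/(2·11) ≡ 10/9. 9⁻¹ ≡ 3 (mod 13), so λ ≡ 10·3 ≡ 4.
  x = λ² - 8 - 8 = 16 - 16 ≡ 0; y = λ·(8 - 0) - 11 ≡ 8. → (0, 8)
3P: (0, 8) + (8, 11). λ = (11 - 8)/(8 - 0) ≡ 3/8 mod 13. 8⁻¹ ≡ 5 (mod 13), so λ ≡ 2.
  x = λ² - 0 - 8 = 4 - 8 ≡ 9; y = λ·(0 - 9) - 8 ≡ 0. → (9, 0)
3P = (9, 0).
Next 2Q:
Repeated addition: build up to 2Q.
2Q: tangent at (0, 8): λ = (3·0² + 0)/(2·8) ≡ 0/3. 3⁻¹ ≡ 9 (mod 13) since 3·9 = 27 ≡ 1, so λ ≡ 0·9 ≡ 0.
  x = λ² - 0 - 0 = 0 - 0 ≡ 0; y = λ·(0 - 0) - 8 ≡ 5. → (0, 5)
2Q = (0, 5).
Finally 3P + 2Q:
(9, 0) + (0, 5). λ = (5 - 0)/(0 - 9) ≡ 5/4 mod 13. 4⁻¹ ≡ 10 (mod 13), so λ ≡ 11.
  x = λ² - 9 - 0 = 121 - 9 ≡ 8; y = λ·(9 - 8) - 0 ≡ 11. → (8, 11)

(8, 11)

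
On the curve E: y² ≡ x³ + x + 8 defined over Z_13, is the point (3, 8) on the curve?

y² = 8² ≡ 12; x³ + 1x + 8 = 38 ≡ 12 (mod 13). 12 = 12.

yes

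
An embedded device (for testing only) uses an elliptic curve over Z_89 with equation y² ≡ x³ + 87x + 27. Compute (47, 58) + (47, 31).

The two points share x = 47 and their y-coordinates satisfy 58 + 31 ≡ 0 (mod 89), so they are inverses. Their sum is O.

O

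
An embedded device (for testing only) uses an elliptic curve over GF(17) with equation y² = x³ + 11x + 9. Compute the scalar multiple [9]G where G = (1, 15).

Repeated addition: build up to 9G.
2G: tangent at (1, 15): λ = (3·1² + 11)/(2·15) ≡ 14/13. 13⁻¹ ≡ 4 (mod 17), so λ ≡ 14·4 ≡ 5.
  x = λ² - 1 - 1 = 25 - 2 ≡ 6; y = λ·(1 - 6) - 15 ≡ 11. → (6, 11)
3G: (6, 11) + (1, 15). λ = (15 - 11)/(1 - 6) ≡ 4/12 mod 17. 12⁻¹ ≡ 10 (mod 17) since 12·10 = 120 ≡ 1, so λ ≡ 6.
  x = λ² - 6 - 1 = 36 - 7 ≡ 12; y = λ·(6 - 12) - 11 ≡ 4. → (12, 4)
4G: (12, 4) + (1, 15). λ = (15 - 4)/(1 - 12) ≡ 11/6 mod 17. 6⁻¹ ≡ 3 (mod 17), so λ ≡ 16.
  x = λ² - 12 - 1 = 256 - 13 ≡ 5; y = λ·(12 - 5) - 4 ≡ 6. → (5, 6)
5G: (5, 6) + (1, 15). λ = (15 - 6)/(1 - 5) ≡ 9/13 mod 17. 13⁻¹ ≡ 4 (mod 17) since 13·4 = 52 ≡ 1, so λ ≡ 2.
  x = λ² - 5 - 1 = 4 - 6 ≡ 15; y = λ·(5 - 15) - 6 ≡ 8. → (15, 8)
6G: (15, 8) + (1, 15). λ = (15 - 8)/(1 - 15) ≡ 7/3 mod 17. 3⁻¹ ≡ 6 (mod 17) since 3·6 = 18 ≡ 1, so λ ≡ 8.
  x = λ² - 15 - 1 = 64 - 16 ≡ 14; y = λ·(15 - 14) - 8 ≡ 0. → (14, 0)
7G: (14, 0) + (1, 15). λ = (15 - 0)/(1 - 14) ≡ 15/4 mod 17. 4⁻¹ ≡ 13 (mod 17), so λ ≡ 8.
  x = λ² - 14 - 1 = 64 - 15 ≡ 15; y = λ·(14 - 15) - 0 ≡ 9. → (15, 9)
8G: (15, 9) + (1, 15). λ = (15 - 9)/(1 - 15) ≡ 6/3 mod 17. 3⁻¹ ≡ 6 (mod 17), so λ ≡ 2.
  x = λ² - 15 - 1 = 4 - 16 ≡ 5; y = λ·(15 - 5) - 9 ≡ 11. → (5, 11)
9G: (5, 11) + (1, 15). λ = (15 - 11)/(1 - 5) ≡ 4/13 mod 17. 13⁻¹ ≡ 4 (mod 17), so λ ≡ 16.
  x = λ² - 5 - 1 = 256 - 6 ≡ 12; y = λ·(5 - 12) - 11 ≡ 13. → (12, 13)

(12, 13)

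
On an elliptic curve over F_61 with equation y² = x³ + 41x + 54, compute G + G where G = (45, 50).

tangent at (45, 50): λ = (3·45² + 41)/(2·50) ≡ 16/39. 39⁻¹ ≡ 36 (mod 61) since 39·36 = 1404 ≡ 1, so λ ≡ 16·36 ≡ 27.
  x = λ² - 45 - 45 = 729 - 90 ≡ 29; y = λ·(45 - 29) - 50 ≡ 16. → (29, 16)

(29, 16)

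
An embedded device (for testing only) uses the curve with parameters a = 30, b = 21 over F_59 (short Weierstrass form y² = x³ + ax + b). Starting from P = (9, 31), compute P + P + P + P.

Double-and-add on 4 = (100)₂. Start with P = (9, 31) for the leading 1-bit.
double: tangent at (9, 31): λ = (3·9² + 30)/(2·31) ≡ 37/3. 3⁻¹ ≡ 20 (mod 59) since 3·20 = 60 ≡ 1, so λ ≡ 37·20 ≡ 32.
  x = λ² - 9 - 9 = 1024 - 18 ≡ 3; y = λ·(9 - 3) - 31 ≡ 43. → (3, 43)
double: tangent at (3, 43): λ = (3·3² + 30)/(2·43) ≡ 57/27. 27⁻¹ ≡ 35 (mod 59), so λ ≡ 57·35 ≡ 48.
  x = λ² - 3 - 3 = 2304 - 6 ≡ 56; y = λ·(3 - 56) - 43 ≡ 9. → (56, 9)

(56, 9)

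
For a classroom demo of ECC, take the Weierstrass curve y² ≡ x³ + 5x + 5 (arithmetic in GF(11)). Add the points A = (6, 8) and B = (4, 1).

(5, 1)

(6, 8) + (4, 1). λ = (1 - 8)/(4 - 6) ≡ 4/9 mod 11. 9⁻¹ ≡ 5 (mod 11), so λ ≡ 9.
  x = λ² - 6 - 4 = 81 - 10 ≡ 5; y = λ·(6 - 5) - 8 ≡ 1. → (5, 1)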